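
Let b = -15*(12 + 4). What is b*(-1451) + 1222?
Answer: 349462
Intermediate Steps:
b = -240 (b = -15*16 = -240)
b*(-1451) + 1222 = -240*(-1451) + 1222 = 348240 + 1222 = 349462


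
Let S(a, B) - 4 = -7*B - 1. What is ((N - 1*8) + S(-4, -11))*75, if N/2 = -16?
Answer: 3000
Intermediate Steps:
N = -32 (N = 2*(-16) = -32)
S(a, B) = 3 - 7*B (S(a, B) = 4 + (-7*B - 1) = 4 + (-1 - 7*B) = 3 - 7*B)
((N - 1*8) + S(-4, -11))*75 = ((-32 - 1*8) + (3 - 7*(-11)))*75 = ((-32 - 8) + (3 + 77))*75 = (-40 + 80)*75 = 40*75 = 3000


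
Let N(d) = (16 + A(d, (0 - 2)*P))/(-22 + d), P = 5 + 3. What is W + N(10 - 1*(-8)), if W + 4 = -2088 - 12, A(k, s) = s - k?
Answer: -4199/2 ≈ -2099.5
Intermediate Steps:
P = 8
W = -2104 (W = -4 + (-2088 - 12) = -4 - 2100 = -2104)
N(d) = -d/(-22 + d) (N(d) = (16 + ((0 - 2)*8 - d))/(-22 + d) = (16 + (-2*8 - d))/(-22 + d) = (16 + (-16 - d))/(-22 + d) = (-d)/(-22 + d) = -d/(-22 + d))
W + N(10 - 1*(-8)) = -2104 - (10 - 1*(-8))/(-22 + (10 - 1*(-8))) = -2104 - (10 + 8)/(-22 + (10 + 8)) = -2104 - 1*18/(-22 + 18) = -2104 - 1*18/(-4) = -2104 - 1*18*(-¼) = -2104 + 9/2 = -4199/2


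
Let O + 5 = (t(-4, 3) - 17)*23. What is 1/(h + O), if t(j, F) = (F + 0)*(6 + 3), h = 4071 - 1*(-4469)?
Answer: 1/8765 ≈ 0.00011409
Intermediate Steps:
h = 8540 (h = 4071 + 4469 = 8540)
t(j, F) = 9*F (t(j, F) = F*9 = 9*F)
O = 225 (O = -5 + (9*3 - 17)*23 = -5 + (27 - 17)*23 = -5 + 10*23 = -5 + 230 = 225)
1/(h + O) = 1/(8540 + 225) = 1/8765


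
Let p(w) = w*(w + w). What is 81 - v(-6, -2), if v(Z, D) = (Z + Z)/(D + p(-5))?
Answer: 325/4 ≈ 81.250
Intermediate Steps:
p(w) = 2*w² (p(w) = w*(2*w) = 2*w²)
v(Z, D) = 2*Z/(50 + D) (v(Z, D) = (Z + Z)/(D + 2*(-5)²) = (2*Z)/(D + 2*25) = (2*Z)/(D + 50) = (2*Z)/(50 + D) = 2*Z/(50 + D))
81 - v(-6, -2) = 81 - 2*(-6)/(50 - 2) = 81 - 2*(-6)/48 = 81 - 1*(-¼) = 81 + ¼ = 325/4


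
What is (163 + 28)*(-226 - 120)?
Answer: -66086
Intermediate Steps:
(163 + 28)*(-226 - 120) = 191*(-346) = -66086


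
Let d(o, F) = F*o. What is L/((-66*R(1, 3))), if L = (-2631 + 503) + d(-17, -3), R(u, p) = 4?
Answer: 2077/264 ≈ 7.8674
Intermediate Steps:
L = -2077 (L = (-2631 + 503) - 3*(-17) = -2128 + 51 = -2077)
L/((-66*R(1, 3))) = -2077/((-66*4)) = -2077/(-264) = -2077*(-1/264) = 2077/264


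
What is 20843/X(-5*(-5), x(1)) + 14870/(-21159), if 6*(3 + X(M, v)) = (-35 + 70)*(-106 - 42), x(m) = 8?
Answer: -1361698241/54992241 ≈ -24.762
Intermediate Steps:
X(M, v) = -2599/3 (X(M, v) = -3 + ((-35 + 70)*(-106 - 42))/6 = -3 + (35*(-148))/6 = -3 + (1/6)*(-5180) = -3 - 2590/3 = -2599/3)
20843/X(-5*(-5), x(1)) + 14870/(-21159) = 20843/(-2599/3) + 14870/(-21159) = 20843*(-3/2599) + 14870*(-1/21159) = -62529/2599 - 14870/21159 = -1361698241/54992241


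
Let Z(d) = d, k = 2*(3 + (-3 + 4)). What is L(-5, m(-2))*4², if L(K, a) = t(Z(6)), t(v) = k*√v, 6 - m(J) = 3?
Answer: 128*√6 ≈ 313.53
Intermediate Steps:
m(J) = 3 (m(J) = 6 - 1*3 = 6 - 3 = 3)
k = 8 (k = 2*(3 + 1) = 2*4 = 8)
t(v) = 8*√v
L(K, a) = 8*√6
L(-5, m(-2))*4² = (8*√6)*4² = (8*√6)*16 = 128*√6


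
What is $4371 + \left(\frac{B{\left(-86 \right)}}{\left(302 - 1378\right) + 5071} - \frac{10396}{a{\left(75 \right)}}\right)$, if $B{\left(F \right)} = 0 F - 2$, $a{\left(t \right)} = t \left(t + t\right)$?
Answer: $\frac{19640757673}{4494375} \approx 4370.1$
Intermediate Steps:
$a{\left(t \right)} = 2 t^{2}$ ($a{\left(t \right)} = t 2 t = 2 t^{2}$)
$B{\left(F \right)} = -2$ ($B{\left(F \right)} = 0 - 2 = -2$)
$4371 + \left(\frac{B{\left(-86 \right)}}{\left(302 - 1378\right) + 5071} - \frac{10396}{a{\left(75 \right)}}\right) = 4371 - \left(\frac{5198}{5625} + \frac{2}{\left(302 - 1378\right) + 5071}\right) = 4371 - \left(\frac{5198}{5625} + \frac{2}{-1076 + 5071}\right) = 4371 - \left(\frac{2}{3995} + \frac{5198}{5625}\right) = 4371 - \frac{4155452}{4494375} = \frac{19640757673}{4494375}$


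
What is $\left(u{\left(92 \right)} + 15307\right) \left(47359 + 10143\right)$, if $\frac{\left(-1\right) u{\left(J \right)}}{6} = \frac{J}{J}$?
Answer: $879838102$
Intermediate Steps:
$u{\left(J \right)} = -6$ ($u{\left(J \right)} = - 6 \frac{J}{J} = \left(-6\right) 1 = -6$)
$\left(u{\left(92 \right)} + 15307\right) \left(47359 + 10143\right) = \left(-6 + 15307\right) \left(47359 + 10143\right) = 15301 \cdot 57502 = 879838102$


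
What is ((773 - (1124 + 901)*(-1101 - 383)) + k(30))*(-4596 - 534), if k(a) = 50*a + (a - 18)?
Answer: -15427885050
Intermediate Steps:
k(a) = -18 + 51*a (k(a) = 50*a + (-18 + a) = -18 + 51*a)
((773 - (1124 + 901)*(-1101 - 383)) + k(30))*(-4596 - 534) = ((773 - (1124 + 901)*(-1101 - 383)) + (-18 + 51*30))*(-4596 - 534) = ((773 - 2025*(-1484)) + (-18 + 1530))*(-5130) = ((773 - 1*(-3005100)) + 1512)*(-5130) = ((773 + 3005100) + 1512)*(-5130) = (3005873 + 1512)*(-5130) = 3007385*(-5130) = -15427885050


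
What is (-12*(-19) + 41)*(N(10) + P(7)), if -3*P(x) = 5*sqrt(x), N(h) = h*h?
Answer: 26900 - 1345*sqrt(7)/3 ≈ 25714.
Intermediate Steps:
N(h) = h**2
P(x) = -5*sqrt(x)/3
(-12*(-19) + 41)*(N(10) + P(7)) = (-12*(-19) + 41)*(10**2 - 5*sqrt(7)/3) = (228 + 41)*(100 - 5*sqrt(7)/3) = 269*(100 - 5*sqrt(7)/3) = 26900 - 1345*sqrt(7)/3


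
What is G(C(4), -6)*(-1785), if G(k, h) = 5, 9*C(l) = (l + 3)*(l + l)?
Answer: -8925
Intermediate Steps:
C(l) = 2*l*(3 + l)/9 (C(l) = ((l + 3)*(l + l))/9 = ((3 + l)*(2*l))/9 = (2*l*(3 + l))/9 = 2*l*(3 + l)/9)
G(C(4), -6)*(-1785) = 5*(-1785) = -8925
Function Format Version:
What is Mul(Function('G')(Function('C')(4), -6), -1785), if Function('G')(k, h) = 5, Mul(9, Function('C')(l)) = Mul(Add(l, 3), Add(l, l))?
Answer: -8925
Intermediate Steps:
Function('C')(l) = Mul(Rational(2, 9), l, Add(3, l)) (Function('C')(l) = Mul(Rational(1, 9), Mul(Add(l, 3), Add(l, l))) = Mul(Rational(1, 9), Mul(Add(3, l), Mul(2, l))) = Mul(Rational(1, 9), Mul(2, l, Add(3, l))) = Mul(Rational(2, 9), l, Add(3, l)))
Mul(Function('G')(Function('C')(4), -6), -1785) = Mul(5, -1785) = -8925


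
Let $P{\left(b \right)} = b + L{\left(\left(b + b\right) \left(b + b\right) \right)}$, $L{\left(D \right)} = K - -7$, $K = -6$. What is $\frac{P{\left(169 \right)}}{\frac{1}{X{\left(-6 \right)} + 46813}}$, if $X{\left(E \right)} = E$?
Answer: $7957190$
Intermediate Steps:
$L{\left(D \right)} = 1$ ($L{\left(D \right)} = -6 - -7 = -6 + 7 = 1$)
$P{\left(b \right)} = 1 + b$ ($P{\left(b \right)} = b + 1 = 1 + b$)
$\frac{P{\left(169 \right)}}{\frac{1}{X{\left(-6 \right)} + 46813}} = \frac{1 + 169}{\frac{1}{-6 + 46813}} = \frac{170}{\frac{1}{46807}} = 170 \frac{1}{\frac{1}{46807}} = 170 \cdot 46807 = 7957190$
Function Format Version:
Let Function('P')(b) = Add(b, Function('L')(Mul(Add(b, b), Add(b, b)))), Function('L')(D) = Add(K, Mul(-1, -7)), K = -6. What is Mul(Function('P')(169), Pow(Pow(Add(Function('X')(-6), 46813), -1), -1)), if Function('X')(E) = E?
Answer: 7957190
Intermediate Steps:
Function('L')(D) = 1 (Function('L')(D) = Add(-6, Mul(-1, -7)) = Add(-6, 7) = 1)
Function('P')(b) = Add(1, b) (Function('P')(b) = Add(b, 1) = Add(1, b))
Mul(Function('P')(169), Pow(Pow(Add(Function('X')(-6), 46813), -1), -1)) = Mul(Add(1, 169), Pow(Pow(Add(-6, 46813), -1), -1)) = Mul(170, Pow(Pow(46807, -1), -1)) = Mul(170, Pow(Rational(1, 46807), -1)) = Mul(170, 46807) = 7957190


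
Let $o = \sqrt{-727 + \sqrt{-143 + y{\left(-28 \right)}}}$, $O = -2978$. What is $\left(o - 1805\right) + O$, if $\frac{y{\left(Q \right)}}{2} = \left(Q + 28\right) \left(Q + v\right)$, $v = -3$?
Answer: $-4783 + \sqrt{-727 + i \sqrt{143}} \approx -4782.8 + 26.964 i$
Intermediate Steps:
$y{\left(Q \right)} = 2 \left(-3 + Q\right) \left(28 + Q\right)$ ($y{\left(Q \right)} = 2 \left(Q + 28\right) \left(Q - 3\right) = 2 \left(28 + Q\right) \left(-3 + Q\right) = 2 \left(-3 + Q\right) \left(28 + Q\right)$)
$o = \sqrt{-727 + i \sqrt{143}}$ ($o = \sqrt{-727 + \sqrt{-143 + \left(-168 + 2 \left(-28\right)^{2} + 50 \left(-28\right)\right)}} = \sqrt{-727 + \sqrt{-143 - 0}} = \sqrt{-727 + \sqrt{-143 + 0}} = \sqrt{-727 + \sqrt{-143}} = \sqrt{-727 + i \sqrt{143}} \approx 0.2217 + 26.964 i$)
$\left(o - 1805\right) + O = \left(\sqrt{-727 + i \sqrt{143}} - 1805\right) - 2978 = \left(-1805 + \sqrt{-727 + i \sqrt{143}}\right) - 2978 = -4783 + \sqrt{-727 + i \sqrt{143}}$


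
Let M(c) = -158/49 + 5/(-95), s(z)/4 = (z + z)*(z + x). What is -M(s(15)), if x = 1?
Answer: 3051/931 ≈ 3.2771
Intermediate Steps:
s(z) = 8*z*(1 + z) (s(z) = 4*((z + z)*(z + 1)) = 4*((2*z)*(1 + z)) = 4*(2*z*(1 + z)) = 8*z*(1 + z))
M(c) = -3051/931 (M(c) = -158*1/49 + 5*(-1/95) = -158/49 - 1/19 = -3051/931)
-M(s(15)) = -1*(-3051/931) = 3051/931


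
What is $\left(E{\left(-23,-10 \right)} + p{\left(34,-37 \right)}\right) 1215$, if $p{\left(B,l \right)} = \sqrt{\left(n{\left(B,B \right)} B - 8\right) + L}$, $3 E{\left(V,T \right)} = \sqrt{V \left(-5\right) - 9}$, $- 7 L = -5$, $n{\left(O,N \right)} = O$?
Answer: $405 \sqrt{106} + \frac{1215 \sqrt{56287}}{7} \approx 45349.0$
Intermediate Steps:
$L = \frac{5}{7}$ ($L = \left(- \frac{1}{7}\right) \left(-5\right) = \frac{5}{7} \approx 0.71429$)
$E{\left(V,T \right)} = \frac{\sqrt{-9 - 5 V}}{3}$ ($E{\left(V,T \right)} = \frac{\sqrt{V \left(-5\right) - 9}}{3} = \frac{\sqrt{- 5 V - 9}}{3} = \frac{\sqrt{-9 - 5 V}}{3}$)
$p{\left(B,l \right)} = \sqrt{- \frac{51}{7} + B^{2}}$ ($p{\left(B,l \right)} = \sqrt{\left(B B - 8\right) + \frac{5}{7}} = \sqrt{\left(B^{2} - 8\right) + \frac{5}{7}} = \sqrt{\left(-8 + B^{2}\right) + \frac{5}{7}} = \sqrt{- \frac{51}{7} + B^{2}}$)
$\left(E{\left(-23,-10 \right)} + p{\left(34,-37 \right)}\right) 1215 = \left(\frac{\sqrt{-9 - -115}}{3} + \frac{\sqrt{-357 + 49 \cdot 34^{2}}}{7}\right) 1215 = \left(\frac{\sqrt{-9 + 115}}{3} + \frac{\sqrt{-357 + 49 \cdot 1156}}{7}\right) 1215 = \left(\frac{\sqrt{106}}{3} + \frac{\sqrt{-357 + 56644}}{7}\right) 1215 = \left(\frac{\sqrt{106}}{3} + \frac{\sqrt{56287}}{7}\right) 1215 = 405 \sqrt{106} + \frac{1215 \sqrt{56287}}{7}$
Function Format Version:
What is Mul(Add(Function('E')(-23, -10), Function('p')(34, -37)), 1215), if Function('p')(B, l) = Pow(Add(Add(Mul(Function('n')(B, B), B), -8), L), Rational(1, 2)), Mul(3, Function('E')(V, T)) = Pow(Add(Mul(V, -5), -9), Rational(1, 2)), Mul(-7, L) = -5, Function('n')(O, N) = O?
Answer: Add(Mul(405, Pow(106, Rational(1, 2))), Mul(Rational(1215, 7), Pow(56287, Rational(1, 2)))) ≈ 45349.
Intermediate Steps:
L = Rational(5, 7) (L = Mul(Rational(-1, 7), -5) = Rational(5, 7) ≈ 0.71429)
Function('E')(V, T) = Mul(Rational(1, 3), Pow(Add(-9, Mul(-5, V)), Rational(1, 2))) (Function('E')(V, T) = Mul(Rational(1, 3), Pow(Add(Mul(V, -5), -9), Rational(1, 2))) = Mul(Rational(1, 3), Pow(Add(Mul(-5, V), -9), Rational(1, 2))) = Mul(Rational(1, 3), Pow(Add(-9, Mul(-5, V)), Rational(1, 2))))
Function('p')(B, l) = Pow(Add(Rational(-51, 7), Pow(B, 2)), Rational(1, 2)) (Function('p')(B, l) = Pow(Add(Add(Mul(B, B), -8), Rational(5, 7)), Rational(1, 2)) = Pow(Add(Add(Pow(B, 2), -8), Rational(5, 7)), Rational(1, 2)) = Pow(Add(Add(-8, Pow(B, 2)), Rational(5, 7)), Rational(1, 2)) = Pow(Add(Rational(-51, 7), Pow(B, 2)), Rational(1, 2)))
Mul(Add(Function('E')(-23, -10), Function('p')(34, -37)), 1215) = Mul(Add(Mul(Rational(1, 3), Pow(Add(-9, Mul(-5, -23)), Rational(1, 2))), Mul(Rational(1, 7), Pow(Add(-357, Mul(49, Pow(34, 2))), Rational(1, 2)))), 1215) = Mul(Add(Mul(Rational(1, 3), Pow(Add(-9, 115), Rational(1, 2))), Mul(Rational(1, 7), Pow(Add(-357, Mul(49, 1156)), Rational(1, 2)))), 1215) = Mul(Add(Mul(Rational(1, 3), Pow(106, Rational(1, 2))), Mul(Rational(1, 7), Pow(Add(-357, 56644), Rational(1, 2)))), 1215) = Mul(Add(Mul(Rational(1, 3), Pow(106, Rational(1, 2))), Mul(Rational(1, 7), Pow(56287, Rational(1, 2)))), 1215) = Add(Mul(405, Pow(106, Rational(1, 2))), Mul(Rational(1215, 7), Pow(56287, Rational(1, 2))))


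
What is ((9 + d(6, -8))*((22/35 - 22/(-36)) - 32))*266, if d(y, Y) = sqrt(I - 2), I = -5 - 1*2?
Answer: -368201/5 - 368201*I/15 ≈ -73640.0 - 24547.0*I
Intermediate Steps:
I = -7 (I = -5 - 2 = -7)
d(y, Y) = 3*I (d(y, Y) = sqrt(-7 - 2) = sqrt(-9) = 3*I)
((9 + d(6, -8))*((22/35 - 22/(-36)) - 32))*266 = ((9 + 3*I)*((22/35 - 22/(-36)) - 32))*266 = ((9 + 3*I)*((22*(1/35) - 22*(-1/36)) - 32))*266 = ((9 + 3*I)*((22/35 + 11/18) - 32))*266 = ((9 + 3*I)*(781/630 - 32))*266 = ((9 + 3*I)*(-19379/630))*266 = (-19379/70 - 19379*I/210)*266 = -368201/5 - 368201*I/15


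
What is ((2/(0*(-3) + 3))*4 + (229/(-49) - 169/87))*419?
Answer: -2351428/1421 ≈ -1654.8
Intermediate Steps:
((2/(0*(-3) + 3))*4 + (229/(-49) - 169/87))*419 = ((2/(0 + 3))*4 + (229*(-1/49) - 169*1/87))*419 = ((2/3)*4 + (-229/49 - 169/87))*419 = (((⅓)*2)*4 - 28204/4263)*419 = ((⅔)*4 - 28204/4263)*419 = (8/3 - 28204/4263)*419 = -5612/1421*419 = -2351428/1421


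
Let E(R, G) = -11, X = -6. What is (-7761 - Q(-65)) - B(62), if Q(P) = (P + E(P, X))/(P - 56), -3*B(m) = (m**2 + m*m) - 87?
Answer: -1897750/363 ≈ -5228.0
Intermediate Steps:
B(m) = 29 - 2*m**2/3 (B(m) = -((m**2 + m*m) - 87)/3 = -((m**2 + m**2) - 87)/3 = -(2*m**2 - 87)/3 = -(-87 + 2*m**2)/3 = 29 - 2*m**2/3)
Q(P) = (-11 + P)/(-56 + P) (Q(P) = (P - 11)/(P - 56) = (-11 + P)/(-56 + P))
(-7761 - Q(-65)) - B(62) = (-7761 - (-11 - 65)/(-56 - 65)) - (29 - 2/3*62**2) = (-7761 - (-76)/(-121)) - (29 - 2/3*3844) = (-7761 - (-1)*(-76)/121) - (29 - 7688/3) = (-7761 - 1*76/121) - 1*(-7601/3) = (-7761 - 76/121) + 7601/3 = -939157/121 + 7601/3 = -1897750/363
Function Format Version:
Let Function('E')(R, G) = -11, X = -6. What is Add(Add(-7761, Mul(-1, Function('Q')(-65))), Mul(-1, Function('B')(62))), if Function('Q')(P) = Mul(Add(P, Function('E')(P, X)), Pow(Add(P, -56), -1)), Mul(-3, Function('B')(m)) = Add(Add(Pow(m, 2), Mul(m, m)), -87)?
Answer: Rational(-1897750, 363) ≈ -5228.0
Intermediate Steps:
Function('B')(m) = Add(29, Mul(Rational(-2, 3), Pow(m, 2))) (Function('B')(m) = Mul(Rational(-1, 3), Add(Add(Pow(m, 2), Mul(m, m)), -87)) = Mul(Rational(-1, 3), Add(Add(Pow(m, 2), Pow(m, 2)), -87)) = Mul(Rational(-1, 3), Add(Mul(2, Pow(m, 2)), -87)) = Mul(Rational(-1, 3), Add(-87, Mul(2, Pow(m, 2)))) = Add(29, Mul(Rational(-2, 3), Pow(m, 2))))
Function('Q')(P) = Mul(Pow(Add(-56, P), -1), Add(-11, P)) (Function('Q')(P) = Mul(Add(P, -11), Pow(Add(P, -56), -1)) = Mul(Add(-11, P), Pow(Add(-56, P), -1)) = Mul(Pow(Add(-56, P), -1), Add(-11, P)))
Add(Add(-7761, Mul(-1, Function('Q')(-65))), Mul(-1, Function('B')(62))) = Add(Add(-7761, Mul(-1, Mul(Pow(Add(-56, -65), -1), Add(-11, -65)))), Mul(-1, Add(29, Mul(Rational(-2, 3), Pow(62, 2))))) = Add(Add(-7761, Mul(-1, Mul(Pow(-121, -1), -76))), Mul(-1, Add(29, Mul(Rational(-2, 3), 3844)))) = Add(Add(-7761, Mul(-1, Mul(Rational(-1, 121), -76))), Mul(-1, Add(29, Rational(-7688, 3)))) = Add(Add(-7761, Mul(-1, Rational(76, 121))), Mul(-1, Rational(-7601, 3))) = Add(Add(-7761, Rational(-76, 121)), Rational(7601, 3)) = Add(Rational(-939157, 121), Rational(7601, 3)) = Rational(-1897750, 363)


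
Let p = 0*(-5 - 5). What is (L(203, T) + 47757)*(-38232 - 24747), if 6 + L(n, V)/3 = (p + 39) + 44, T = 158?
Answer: -3022236252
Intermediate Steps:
p = 0 (p = 0*(-10) = 0)
L(n, V) = 231 (L(n, V) = -18 + 3*((0 + 39) + 44) = -18 + 3*(39 + 44) = -18 + 3*83 = -18 + 249 = 231)
(L(203, T) + 47757)*(-38232 - 24747) = (231 + 47757)*(-38232 - 24747) = 47988*(-62979) = -3022236252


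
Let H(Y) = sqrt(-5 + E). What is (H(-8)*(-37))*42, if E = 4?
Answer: -1554*I ≈ -1554.0*I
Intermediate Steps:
H(Y) = I (H(Y) = sqrt(-5 + 4) = sqrt(-1) = I)
(H(-8)*(-37))*42 = (I*(-37))*42 = -37*I*42 = -1554*I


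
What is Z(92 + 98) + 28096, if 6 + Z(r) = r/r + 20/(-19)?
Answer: 533709/19 ≈ 28090.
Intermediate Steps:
Z(r) = -115/19 (Z(r) = -6 + (r/r + 20/(-19)) = -6 + (1 + 20*(-1/19)) = -6 + (1 - 20/19) = -6 - 1/19 = -115/19)
Z(92 + 98) + 28096 = -115/19 + 28096 = 533709/19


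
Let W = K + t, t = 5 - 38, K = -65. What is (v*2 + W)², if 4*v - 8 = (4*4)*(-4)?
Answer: 15876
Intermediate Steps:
v = -14 (v = 2 + ((4*4)*(-4))/4 = 2 + (16*(-4))/4 = 2 + (¼)*(-64) = 2 - 16 = -14)
t = -33
W = -98 (W = -65 - 33 = -98)
(v*2 + W)² = (-14*2 - 98)² = (-28 - 98)² = (-126)² = 15876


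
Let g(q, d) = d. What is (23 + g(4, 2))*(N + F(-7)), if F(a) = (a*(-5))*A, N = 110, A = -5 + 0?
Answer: -1625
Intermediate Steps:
A = -5
F(a) = 25*a (F(a) = (a*(-5))*(-5) = -5*a*(-5) = 25*a)
(23 + g(4, 2))*(N + F(-7)) = (23 + 2)*(110 + 25*(-7)) = 25*(110 - 175) = 25*(-65) = -1625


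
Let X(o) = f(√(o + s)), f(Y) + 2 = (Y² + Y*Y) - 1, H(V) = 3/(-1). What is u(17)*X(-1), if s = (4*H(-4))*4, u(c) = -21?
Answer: 2121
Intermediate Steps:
H(V) = -3 (H(V) = 3*(-1) = -3)
s = -48 (s = (4*(-3))*4 = -12*4 = -48)
f(Y) = -3 + 2*Y² (f(Y) = -2 + ((Y² + Y*Y) - 1) = -2 + ((Y² + Y²) - 1) = -2 + (2*Y² - 1) = -2 + (-1 + 2*Y²) = -3 + 2*Y²)
X(o) = -99 + 2*o (X(o) = -3 + 2*(√(o - 48))² = -3 + 2*(√(-48 + o))² = -3 + 2*(-48 + o) = -3 + (-96 + 2*o) = -99 + 2*o)
u(17)*X(-1) = -21*(-99 + 2*(-1)) = -21*(-99 - 2) = -21*(-101) = 2121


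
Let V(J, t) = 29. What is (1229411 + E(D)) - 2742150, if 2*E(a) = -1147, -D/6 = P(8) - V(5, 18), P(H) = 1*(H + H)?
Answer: -3026625/2 ≈ -1.5133e+6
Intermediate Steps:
P(H) = 2*H (P(H) = 1*(2*H) = 2*H)
D = 78 (D = -6*(2*8 - 1*29) = -6*(16 - 29) = -6*(-13) = 78)
E(a) = -1147/2 (E(a) = (½)*(-1147) = -1147/2)
(1229411 + E(D)) - 2742150 = (1229411 - 1147/2) - 2742150 = 2457675/2 - 2742150 = -3026625/2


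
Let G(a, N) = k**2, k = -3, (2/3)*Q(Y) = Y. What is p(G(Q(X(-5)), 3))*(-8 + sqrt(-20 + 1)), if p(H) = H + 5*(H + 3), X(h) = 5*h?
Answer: -552 + 69*I*sqrt(19) ≈ -552.0 + 300.76*I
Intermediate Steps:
Q(Y) = 3*Y/2
G(a, N) = 9 (G(a, N) = (-3)**2 = 9)
p(H) = 15 + 6*H (p(H) = H + 5*(3 + H) = H + (15 + 5*H) = 15 + 6*H)
p(G(Q(X(-5)), 3))*(-8 + sqrt(-20 + 1)) = (15 + 6*9)*(-8 + sqrt(-20 + 1)) = (15 + 54)*(-8 + sqrt(-19)) = 69*(-8 + I*sqrt(19)) = -552 + 69*I*sqrt(19)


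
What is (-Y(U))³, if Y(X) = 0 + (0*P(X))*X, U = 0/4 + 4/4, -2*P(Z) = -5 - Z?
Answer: 0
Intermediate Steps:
P(Z) = 5/2 + Z/2 (P(Z) = -(-5 - Z)/2 = 5/2 + Z/2)
U = 1 (U = 0*(¼) + 4*(¼) = 0 + 1 = 1)
Y(X) = 0 (Y(X) = 0 + (0*(5/2 + X/2))*X = 0 + 0*X = 0 + 0 = 0)
(-Y(U))³ = (-1*0)³ = 0³ = 0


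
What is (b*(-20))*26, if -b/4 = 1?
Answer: 2080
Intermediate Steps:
b = -4 (b = -4*1 = -4)
(b*(-20))*26 = -4*(-20)*26 = 80*26 = 2080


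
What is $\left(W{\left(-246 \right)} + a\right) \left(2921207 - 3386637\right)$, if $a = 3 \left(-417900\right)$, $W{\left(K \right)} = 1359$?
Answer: $582877071630$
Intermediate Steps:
$a = -1253700$
$\left(W{\left(-246 \right)} + a\right) \left(2921207 - 3386637\right) = \left(1359 - 1253700\right) \left(2921207 - 3386637\right) = \left(-1252341\right) \left(-465430\right) = 582877071630$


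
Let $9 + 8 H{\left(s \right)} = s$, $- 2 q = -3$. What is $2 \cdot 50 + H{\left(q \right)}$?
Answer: $\frac{1585}{16} \approx 99.063$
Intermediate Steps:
$q = \frac{3}{2}$ ($q = \left(- \frac{1}{2}\right) \left(-3\right) = \frac{3}{2} \approx 1.5$)
$H{\left(s \right)} = - \frac{9}{8} + \frac{s}{8}$
$2 \cdot 50 + H{\left(q \right)} = 2 \cdot 50 + \left(- \frac{9}{8} + \frac{1}{8} \cdot \frac{3}{2}\right) = 100 + \left(- \frac{9}{8} + \frac{3}{16}\right) = 100 - \frac{15}{16} = \frac{1585}{16}$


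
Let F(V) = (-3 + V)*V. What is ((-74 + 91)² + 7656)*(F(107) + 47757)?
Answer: 467841325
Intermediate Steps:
F(V) = V*(-3 + V)
((-74 + 91)² + 7656)*(F(107) + 47757) = ((-74 + 91)² + 7656)*(107*(-3 + 107) + 47757) = (17² + 7656)*(107*104 + 47757) = (289 + 7656)*(11128 + 47757) = 7945*58885 = 467841325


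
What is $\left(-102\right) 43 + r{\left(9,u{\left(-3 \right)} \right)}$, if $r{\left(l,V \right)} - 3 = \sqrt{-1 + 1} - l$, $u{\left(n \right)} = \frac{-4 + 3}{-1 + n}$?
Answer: $-4392$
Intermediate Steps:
$u{\left(n \right)} = - \frac{1}{-1 + n}$
$r{\left(l,V \right)} = 3 - l$ ($r{\left(l,V \right)} = 3 - \left(l - \sqrt{-1 + 1}\right) = 3 - \left(0 + l\right) = 3 + \left(0 - l\right) = 3 - l$)
$\left(-102\right) 43 + r{\left(9,u{\left(-3 \right)} \right)} = \left(-102\right) 43 + \left(3 - 9\right) = -4386 + \left(3 - 9\right) = -4386 - 6 = -4392$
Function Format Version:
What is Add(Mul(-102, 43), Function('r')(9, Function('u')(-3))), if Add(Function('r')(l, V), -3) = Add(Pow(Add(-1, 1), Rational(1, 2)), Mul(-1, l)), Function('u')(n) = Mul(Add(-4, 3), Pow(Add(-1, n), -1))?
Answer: -4392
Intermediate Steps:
Function('u')(n) = Mul(-1, Pow(Add(-1, n), -1))
Function('r')(l, V) = Add(3, Mul(-1, l)) (Function('r')(l, V) = Add(3, Add(Pow(Add(-1, 1), Rational(1, 2)), Mul(-1, l))) = Add(3, Add(Pow(0, Rational(1, 2)), Mul(-1, l))) = Add(3, Add(0, Mul(-1, l))) = Add(3, Mul(-1, l)))
Add(Mul(-102, 43), Function('r')(9, Function('u')(-3))) = Add(Mul(-102, 43), Add(3, Mul(-1, 9))) = Add(-4386, Add(3, -9)) = Add(-4386, -6) = -4392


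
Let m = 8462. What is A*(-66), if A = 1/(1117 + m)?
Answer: -22/3193 ≈ -0.0068901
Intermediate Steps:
A = 1/9579 (A = 1/(1117 + 8462) = 1/9579 ≈ 0.00010439)
A*(-66) = (1/9579)*(-66) = -22/3193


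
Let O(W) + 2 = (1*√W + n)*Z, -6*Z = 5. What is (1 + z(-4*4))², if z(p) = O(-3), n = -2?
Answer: (4 - 5*I*√3)²/36 ≈ -1.6389 - 1.9245*I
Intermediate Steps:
Z = -⅚ (Z = -⅙*5 = -⅚ ≈ -0.83333)
O(W) = -⅓ - 5*√W/6 (O(W) = -2 + (1*√W - 2)*(-⅚) = -2 + (√W - 2)*(-⅚) = -2 + (-2 + √W)*(-⅚) = -2 + (5/3 - 5*√W/6) = -⅓ - 5*√W/6)
z(p) = -⅓ - 5*I*√3/6
(1 + z(-4*4))² = (1 + (-⅓ - 5*I*√3/6))² = (⅔ - 5*I*√3/6)²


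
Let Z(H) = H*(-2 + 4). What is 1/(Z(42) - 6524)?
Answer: -1/6440 ≈ -0.00015528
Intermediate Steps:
Z(H) = 2*H (Z(H) = H*2 = 2*H)
1/(Z(42) - 6524) = 1/(2*42 - 6524) = 1/(84 - 6524) = 1/(-6440) = -1/6440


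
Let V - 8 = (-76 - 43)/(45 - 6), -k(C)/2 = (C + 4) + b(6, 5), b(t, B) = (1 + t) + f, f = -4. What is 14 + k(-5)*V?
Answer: -226/39 ≈ -5.7949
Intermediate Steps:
b(t, B) = -3 + t (b(t, B) = (1 + t) - 4 = -3 + t)
k(C) = -14 - 2*C (k(C) = -2*((C + 4) + (-3 + 6)) = -2*((4 + C) + 3) = -2*(7 + C) = -14 - 2*C)
V = 193/39 (V = 8 + (-76 - 43)/(45 - 6) = 8 - 119/39 = 193/39 ≈ 4.9487)
14 + k(-5)*V = 14 + (-14 - 2*(-5))*(193/39) = 14 + (-14 + 10)*(193/39) = 14 - 4*193/39 = 14 - 772/39 = -226/39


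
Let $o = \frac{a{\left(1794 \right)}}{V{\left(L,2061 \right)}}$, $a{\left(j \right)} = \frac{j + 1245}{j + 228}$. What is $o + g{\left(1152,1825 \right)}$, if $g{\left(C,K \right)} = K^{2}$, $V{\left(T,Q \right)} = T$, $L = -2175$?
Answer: $\frac{4882529717737}{1465950} \approx 3.3306 \cdot 10^{6}$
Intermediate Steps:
$a{\left(j \right)} = \frac{1245 + j}{228 + j}$
$o = - \frac{1013}{1465950}$ ($o = \frac{\frac{1}{228 + 1794} \left(1245 + 1794\right)}{-2175} = \frac{1}{2022} \cdot 3039 \left(- \frac{1}{2175}\right) = \frac{1013}{674} \left(- \frac{1}{2175}\right) = - \frac{1013}{1465950} \approx -0.00069102$)
$o + g{\left(1152,1825 \right)} = - \frac{1013}{1465950} + 1825^{2} = - \frac{1013}{1465950} + 3330625 = \frac{4882529717737}{1465950}$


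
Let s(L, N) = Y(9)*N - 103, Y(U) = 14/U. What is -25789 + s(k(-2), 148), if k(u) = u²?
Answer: -230956/9 ≈ -25662.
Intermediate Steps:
s(L, N) = -103 + 14*N/9 (s(L, N) = (14/9)*N - 103 = (14*(⅑))*N - 103 = 14*N/9 - 103 = -103 + 14*N/9)
-25789 + s(k(-2), 148) = -25789 + (-103 + (14/9)*148) = -25789 + (-103 + 2072/9) = -25789 + 1145/9 = -230956/9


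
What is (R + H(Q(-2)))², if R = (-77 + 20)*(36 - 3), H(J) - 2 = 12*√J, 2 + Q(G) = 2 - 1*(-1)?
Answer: 3485689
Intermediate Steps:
Q(G) = 1 (Q(G) = -2 + (2 - 1*(-1)) = -2 + (2 + 1) = -2 + 3 = 1)
H(J) = 2 + 12*√J
R = -1881 (R = -57*33 = -1881)
(R + H(Q(-2)))² = (-1881 + (2 + 12*√1))² = (-1881 + (2 + 12*1))² = (-1881 + (2 + 12))² = (-1881 + 14)² = (-1867)² = 3485689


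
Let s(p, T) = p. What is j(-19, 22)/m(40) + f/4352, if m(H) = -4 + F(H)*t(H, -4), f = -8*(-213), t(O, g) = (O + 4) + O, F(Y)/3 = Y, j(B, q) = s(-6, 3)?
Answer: 535731/1370336 ≈ 0.39095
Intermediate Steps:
j(B, q) = -6
F(Y) = 3*Y
t(O, g) = 4 + 2*O (t(O, g) = (4 + O) + O = 4 + 2*O)
f = 1704
m(H) = -4 + 3*H*(4 + 2*H) (m(H) = -4 + (3*H)*(4 + 2*H) = -4 + 3*H*(4 + 2*H))
j(-19, 22)/m(40) + f/4352 = -6/(-4 + 6*40*(2 + 40)) + 1704/4352 = -6/(-4 + 6*40*42) + 1704*(1/4352) = -6/(-4 + 10080) + 213/544 = -6/10076 + 213/544 = -6*1/10076 + 213/544 = -3/5038 + 213/544 = 535731/1370336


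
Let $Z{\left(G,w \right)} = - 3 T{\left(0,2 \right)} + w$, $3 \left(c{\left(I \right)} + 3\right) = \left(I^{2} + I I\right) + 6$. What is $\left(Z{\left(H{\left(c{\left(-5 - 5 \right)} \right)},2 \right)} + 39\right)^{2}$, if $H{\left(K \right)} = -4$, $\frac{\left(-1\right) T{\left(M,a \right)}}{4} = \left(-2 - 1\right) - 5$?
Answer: $3025$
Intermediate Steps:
$T{\left(M,a \right)} = 32$ ($T{\left(M,a \right)} = - 4 \left(\left(-2 - 1\right) - 5\right) = - 4 \left(-3 - 5\right) = \left(-4\right) \left(-8\right) = 32$)
$c{\left(I \right)} = -1 + \frac{2 I^{2}}{3}$ ($c{\left(I \right)} = -3 + \frac{\left(I^{2} + I I\right) + 6}{3} = -3 + \frac{\left(I^{2} + I^{2}\right) + 6}{3} = -3 + \frac{2 I^{2} + 6}{3} = -3 + \frac{6 + 2 I^{2}}{3} = -3 + \left(2 + \frac{2 I^{2}}{3}\right) = -1 + \frac{2 I^{2}}{3}$)
$Z{\left(G,w \right)} = -96 + w$ ($Z{\left(G,w \right)} = \left(-3\right) 32 + w = -96 + w$)
$\left(Z{\left(H{\left(c{\left(-5 - 5 \right)} \right)},2 \right)} + 39\right)^{2} = \left(\left(-96 + 2\right) + 39\right)^{2} = \left(-94 + 39\right)^{2} = \left(-55\right)^{2} = 3025$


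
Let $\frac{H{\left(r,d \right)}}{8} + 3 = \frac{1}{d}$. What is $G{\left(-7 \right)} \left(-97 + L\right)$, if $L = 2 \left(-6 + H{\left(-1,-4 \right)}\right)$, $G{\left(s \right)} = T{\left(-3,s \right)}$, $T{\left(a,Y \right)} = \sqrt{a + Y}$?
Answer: $- 161 i \sqrt{10} \approx - 509.13 i$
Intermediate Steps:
$T{\left(a,Y \right)} = \sqrt{Y + a}$
$G{\left(s \right)} = \sqrt{-3 + s}$ ($G{\left(s \right)} = \sqrt{s - 3} = \sqrt{-3 + s}$)
$H{\left(r,d \right)} = -24 + \frac{8}{d}$
$L = -64$ ($L = 2 \left(-6 - \left(24 - \frac{8}{-4}\right)\right) = 2 \left(-6 + \left(-24 + 8 \left(- \frac{1}{4}\right)\right)\right) = 2 \left(-6 - 26\right) = 2 \left(-32\right) = -64$)
$G{\left(-7 \right)} \left(-97 + L\right) = \sqrt{-3 - 7} \left(-97 - 64\right) = \sqrt{-10} \left(-161\right) = i \sqrt{10} \left(-161\right) = - 161 i \sqrt{10}$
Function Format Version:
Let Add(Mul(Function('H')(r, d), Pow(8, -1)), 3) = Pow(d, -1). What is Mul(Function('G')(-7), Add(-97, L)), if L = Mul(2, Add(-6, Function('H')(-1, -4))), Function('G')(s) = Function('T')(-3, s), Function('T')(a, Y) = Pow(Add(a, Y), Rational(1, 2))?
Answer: Mul(-161, I, Pow(10, Rational(1, 2))) ≈ Mul(-509.13, I)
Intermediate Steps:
Function('T')(a, Y) = Pow(Add(Y, a), Rational(1, 2))
Function('G')(s) = Pow(Add(-3, s), Rational(1, 2)) (Function('G')(s) = Pow(Add(s, -3), Rational(1, 2)) = Pow(Add(-3, s), Rational(1, 2)))
Function('H')(r, d) = Add(-24, Mul(8, Pow(d, -1)))
L = -64 (L = Mul(2, Add(-6, Add(-24, Mul(8, Pow(-4, -1))))) = Mul(2, Add(-6, Add(-24, Mul(8, Rational(-1, 4))))) = Mul(2, Add(-6, Add(-24, -2))) = Mul(2, Add(-6, -26)) = Mul(2, -32) = -64)
Mul(Function('G')(-7), Add(-97, L)) = Mul(Pow(Add(-3, -7), Rational(1, 2)), Add(-97, -64)) = Mul(Pow(-10, Rational(1, 2)), -161) = Mul(Mul(I, Pow(10, Rational(1, 2))), -161) = Mul(-161, I, Pow(10, Rational(1, 2)))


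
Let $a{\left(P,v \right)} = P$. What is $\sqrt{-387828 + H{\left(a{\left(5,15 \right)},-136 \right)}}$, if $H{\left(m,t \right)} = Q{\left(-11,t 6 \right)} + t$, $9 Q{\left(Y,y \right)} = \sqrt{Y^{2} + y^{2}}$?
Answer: $\frac{\sqrt{-3491676 + \sqrt{665977}}}{3} \approx 622.79 i$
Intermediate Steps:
$Q{\left(Y,y \right)} = \frac{\sqrt{Y^{2} + y^{2}}}{9}$
$H{\left(m,t \right)} = t + \frac{\sqrt{121 + 36 t^{2}}}{9}$ ($H{\left(m,t \right)} = \frac{\sqrt{\left(-11\right)^{2} + \left(t 6\right)^{2}}}{9} + t = \frac{\sqrt{121 + \left(6 t\right)^{2}}}{9} + t = \frac{\sqrt{121 + 36 t^{2}}}{9} + t = t + \frac{\sqrt{121 + 36 t^{2}}}{9}$)
$\sqrt{-387828 + H{\left(a{\left(5,15 \right)},-136 \right)}} = \sqrt{-387828 - \left(136 - \frac{\sqrt{121 + 36 \left(-136\right)^{2}}}{9}\right)} = \sqrt{-387828 - \left(136 - \frac{\sqrt{121 + 36 \cdot 18496}}{9}\right)} = \sqrt{-387828 - \left(136 - \frac{\sqrt{121 + 665856}}{9}\right)} = \sqrt{-387828 - \left(136 - \frac{\sqrt{665977}}{9}\right)} = \sqrt{-387964 + \frac{\sqrt{665977}}{9}}$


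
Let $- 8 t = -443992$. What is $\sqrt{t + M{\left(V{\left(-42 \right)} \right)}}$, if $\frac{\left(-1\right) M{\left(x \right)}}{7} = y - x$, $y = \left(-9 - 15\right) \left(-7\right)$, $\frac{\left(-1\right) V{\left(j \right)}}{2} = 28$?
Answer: $\sqrt{53931} \approx 232.23$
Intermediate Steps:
$V{\left(j \right)} = -56$ ($V{\left(j \right)} = \left(-2\right) 28 = -56$)
$t = 55499$ ($t = \left(- \frac{1}{8}\right) \left(-443992\right) = 55499$)
$y = 168$ ($y = \left(-24\right) \left(-7\right) = 168$)
$M{\left(x \right)} = -1176 + 7 x$ ($M{\left(x \right)} = - 7 \left(168 - x\right) = -1176 + 7 x$)
$\sqrt{t + M{\left(V{\left(-42 \right)} \right)}} = \sqrt{55499 + \left(-1176 + 7 \left(-56\right)\right)} = \sqrt{55499 - 1568} = \sqrt{53931}$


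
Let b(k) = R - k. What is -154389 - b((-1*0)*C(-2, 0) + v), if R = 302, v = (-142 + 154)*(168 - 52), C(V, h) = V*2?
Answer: -153299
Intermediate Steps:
C(V, h) = 2*V
v = 1392 (v = 12*116 = 1392)
b(k) = 302 - k
-154389 - b((-1*0)*C(-2, 0) + v) = -154389 - (302 - ((-1*0)*(2*(-2)) + 1392)) = -154389 - (302 - (0*(-4) + 1392)) = -154389 - (302 - (0 + 1392)) = -154389 - (302 - 1*1392) = -154389 - (302 - 1392) = -154389 - 1*(-1090) = -154389 + 1090 = -153299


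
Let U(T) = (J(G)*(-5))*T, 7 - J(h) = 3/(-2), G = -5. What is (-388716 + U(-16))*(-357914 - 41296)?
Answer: 154907851560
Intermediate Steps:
J(h) = 17/2 (J(h) = 7 - 3/(-2) = 7 - 3*(-1)/2 = 7 - 1*(-3/2) = 7 + 3/2 = 17/2)
U(T) = -85*T/2 (U(T) = ((17/2)*(-5))*T = -85*T/2)
(-388716 + U(-16))*(-357914 - 41296) = (-388716 - 85/2*(-16))*(-357914 - 41296) = (-388716 + 680)*(-399210) = -388036*(-399210) = 154907851560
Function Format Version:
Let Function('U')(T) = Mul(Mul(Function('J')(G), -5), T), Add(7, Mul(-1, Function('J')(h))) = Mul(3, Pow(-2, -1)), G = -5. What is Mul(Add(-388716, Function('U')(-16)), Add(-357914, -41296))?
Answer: 154907851560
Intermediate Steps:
Function('J')(h) = Rational(17, 2) (Function('J')(h) = Add(7, Mul(-1, Mul(3, Pow(-2, -1)))) = Add(7, Mul(-1, Mul(3, Rational(-1, 2)))) = Add(7, Mul(-1, Rational(-3, 2))) = Add(7, Rational(3, 2)) = Rational(17, 2))
Function('U')(T) = Mul(Rational(-85, 2), T) (Function('U')(T) = Mul(Mul(Rational(17, 2), -5), T) = Mul(Rational(-85, 2), T))
Mul(Add(-388716, Function('U')(-16)), Add(-357914, -41296)) = Mul(Add(-388716, Mul(Rational(-85, 2), -16)), Add(-357914, -41296)) = Mul(Add(-388716, 680), -399210) = Mul(-388036, -399210) = 154907851560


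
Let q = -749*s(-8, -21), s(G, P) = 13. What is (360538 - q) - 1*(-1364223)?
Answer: 1734498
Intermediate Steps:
q = -9737 (q = -749*13 = -9737)
(360538 - q) - 1*(-1364223) = (360538 - 1*(-9737)) - 1*(-1364223) = (360538 + 9737) + 1364223 = 370275 + 1364223 = 1734498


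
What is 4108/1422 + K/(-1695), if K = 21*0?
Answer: 26/9 ≈ 2.8889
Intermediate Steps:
K = 0
4108/1422 + K/(-1695) = 4108/1422 + 0/(-1695) = 4108*(1/1422) + 0*(-1/1695) = 26/9 + 0 = 26/9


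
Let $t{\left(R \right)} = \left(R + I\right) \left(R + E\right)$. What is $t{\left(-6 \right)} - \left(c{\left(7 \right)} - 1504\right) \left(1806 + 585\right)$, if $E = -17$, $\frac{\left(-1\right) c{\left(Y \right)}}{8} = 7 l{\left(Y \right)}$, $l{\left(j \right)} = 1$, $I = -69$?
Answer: $3731685$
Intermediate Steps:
$c{\left(Y \right)} = -56$ ($c{\left(Y \right)} = - 8 \cdot 7 \cdot 1 = \left(-8\right) 7 = -56$)
$t{\left(R \right)} = \left(-69 + R\right) \left(-17 + R\right)$ ($t{\left(R \right)} = \left(R - 69\right) \left(R - 17\right) = \left(-69 + R\right) \left(-17 + R\right)$)
$t{\left(-6 \right)} - \left(c{\left(7 \right)} - 1504\right) \left(1806 + 585\right) = \left(1173 + \left(-6\right)^{2} - -516\right) - \left(-56 - 1504\right) \left(1806 + 585\right) = \left(1173 + 36 + 516\right) - \left(-1560\right) 2391 = 1725 - -3729960 = 1725 + 3729960 = 3731685$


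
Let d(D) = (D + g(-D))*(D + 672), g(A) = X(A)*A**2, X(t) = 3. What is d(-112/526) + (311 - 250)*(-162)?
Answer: -180707816854/18191447 ≈ -9933.7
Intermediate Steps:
g(A) = 3*A**2
d(D) = (672 + D)*(D + 3*D**2) (d(D) = (D + 3*(-D)**2)*(D + 672) = (D + 3*D**2)*(672 + D) = (672 + D)*(D + 3*D**2))
d(-112/526) + (311 - 250)*(-162) = (-112/526)*(672 + 3*(-112/526)**2 + 2017*(-112/526)) + (311 - 250)*(-162) = (-112*1/526)*(672 + 3*(-112*1/526)**2 + 2017*(-112*1/526)) + 61*(-162) = -56*(672 + 3*(-56/263)**2 + 2017*(-56/263))/263 - 9882 = -56*(672 + 3*(3136/69169) - 112952/263)/263 - 9882 = -56*(672 + 9408/69169 - 112952/263)/263 - 9882 = -56/263*16784600/69169 - 9882 = -939937600/18191447 - 9882 = -180707816854/18191447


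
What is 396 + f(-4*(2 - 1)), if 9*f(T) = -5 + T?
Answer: 395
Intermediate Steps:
f(T) = -5/9 + T/9 (f(T) = (-5 + T)/9 = -5/9 + T/9)
396 + f(-4*(2 - 1)) = 396 + (-5/9 + (-4*(2 - 1))/9) = 396 + (-5/9 + (-4*1)/9) = 396 + (-5/9 + (⅑)*(-4)) = 396 + (-5/9 - 4/9) = 396 - 1 = 395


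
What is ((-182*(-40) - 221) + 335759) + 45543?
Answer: 388361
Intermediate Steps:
((-182*(-40) - 221) + 335759) + 45543 = ((7280 - 221) + 335759) + 45543 = (7059 + 335759) + 45543 = 342818 + 45543 = 388361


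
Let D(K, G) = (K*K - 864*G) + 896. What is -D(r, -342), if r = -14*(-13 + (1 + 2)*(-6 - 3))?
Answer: -609984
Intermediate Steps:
r = 560 (r = -14*(-13 + 3*(-9)) = -14*(-13 - 27) = -14*(-40) = 560)
D(K, G) = 896 + K**2 - 864*G (D(K, G) = (K**2 - 864*G) + 896 = 896 + K**2 - 864*G)
-D(r, -342) = -(896 + 560**2 - 864*(-342)) = -(896 + 313600 + 295488) = -1*609984 = -609984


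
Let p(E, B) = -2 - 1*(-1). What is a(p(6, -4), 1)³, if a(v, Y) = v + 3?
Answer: 8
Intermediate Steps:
p(E, B) = -1 (p(E, B) = -2 + 1 = -1)
a(v, Y) = 3 + v
a(p(6, -4), 1)³ = (3 - 1)³ = 2³ = 8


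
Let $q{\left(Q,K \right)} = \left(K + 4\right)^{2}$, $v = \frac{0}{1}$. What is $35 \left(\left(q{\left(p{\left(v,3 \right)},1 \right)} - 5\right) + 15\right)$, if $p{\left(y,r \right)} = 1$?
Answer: $1225$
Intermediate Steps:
$v = 0$ ($v = 0 \cdot 1 = 0$)
$q{\left(Q,K \right)} = \left(4 + K\right)^{2}$
$35 \left(\left(q{\left(p{\left(v,3 \right)},1 \right)} - 5\right) + 15\right) = 35 \left(\left(\left(4 + 1\right)^{2} - 5\right) + 15\right) = 35 \left(\left(5^{2} - 5\right) + 15\right) = 35 \left(\left(25 - 5\right) + 15\right) = 35 \left(20 + 15\right) = 35 \cdot 35 = 1225$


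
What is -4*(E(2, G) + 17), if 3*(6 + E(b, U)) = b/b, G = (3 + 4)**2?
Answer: -136/3 ≈ -45.333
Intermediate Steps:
G = 49 (G = 7**2 = 49)
E(b, U) = -17/3 (E(b, U) = -6 + (b/b)/3 = -6 + (1/3)*1 = -6 + 1/3 = -17/3)
-4*(E(2, G) + 17) = -4*(-17/3 + 17) = -4*34/3 = -136/3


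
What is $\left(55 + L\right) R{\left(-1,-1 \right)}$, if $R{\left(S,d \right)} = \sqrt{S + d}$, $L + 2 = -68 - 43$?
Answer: $- 58 i \sqrt{2} \approx - 82.024 i$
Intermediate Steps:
$L = -113$ ($L = -2 - 111 = -113$)
$\left(55 + L\right) R{\left(-1,-1 \right)} = \left(55 - 113\right) \sqrt{-1 - 1} = - 58 \sqrt{-2} = - 58 i \sqrt{2}$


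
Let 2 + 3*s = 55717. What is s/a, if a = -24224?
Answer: -55715/72672 ≈ -0.76666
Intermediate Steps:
s = 55715/3 (s = -⅔ + (⅓)*55717 = -⅔ + 55717/3 = 55715/3 ≈ 18572.)
s/a = (55715/3)/(-24224) = (55715/3)*(-1/24224) = -55715/72672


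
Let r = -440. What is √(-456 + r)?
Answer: 8*I*√14 ≈ 29.933*I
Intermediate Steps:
√(-456 + r) = √(-456 - 440) = √(-896) = 8*I*√14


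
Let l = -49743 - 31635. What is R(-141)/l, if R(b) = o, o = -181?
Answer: 181/81378 ≈ 0.0022242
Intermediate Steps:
l = -81378
R(b) = -181
R(-141)/l = -181/(-81378) = -181*(-1/81378) = 181/81378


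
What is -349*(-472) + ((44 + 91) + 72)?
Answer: 164935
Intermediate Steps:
-349*(-472) + ((44 + 91) + 72) = 164728 + (135 + 72) = 164728 + 207 = 164935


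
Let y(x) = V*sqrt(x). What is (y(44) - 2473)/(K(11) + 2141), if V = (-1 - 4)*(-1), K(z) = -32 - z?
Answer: -2473/2098 + 5*sqrt(11)/1049 ≈ -1.1629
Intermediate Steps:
V = 5 (V = -5*(-1) = 5)
y(x) = 5*sqrt(x)
(y(44) - 2473)/(K(11) + 2141) = (5*sqrt(44) - 2473)/((-32 - 1*11) + 2141) = (5*(2*sqrt(11)) - 2473)/((-32 - 11) + 2141) = (10*sqrt(11) - 2473)/(-43 + 2141) = (-2473 + 10*sqrt(11))/2098 = (-2473 + 10*sqrt(11))*(1/2098) = -2473/2098 + 5*sqrt(11)/1049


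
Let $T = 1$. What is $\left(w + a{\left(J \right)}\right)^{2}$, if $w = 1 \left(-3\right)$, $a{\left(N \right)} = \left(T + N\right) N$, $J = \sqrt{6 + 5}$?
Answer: $75 + 16 \sqrt{11} \approx 128.07$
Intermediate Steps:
$J = \sqrt{11} \approx 3.3166$
$a{\left(N \right)} = N \left(1 + N\right)$ ($a{\left(N \right)} = \left(1 + N\right) N = N \left(1 + N\right)$)
$w = -3$
$\left(w + a{\left(J \right)}\right)^{2} = \left(-3 + \sqrt{11} \left(1 + \sqrt{11}\right)\right)^{2}$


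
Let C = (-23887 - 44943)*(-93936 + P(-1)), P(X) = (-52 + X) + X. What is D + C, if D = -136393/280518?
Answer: 1814763989684207/280518 ≈ 6.4693e+9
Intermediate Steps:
P(X) = -52 + 2*X
C = 6469331700 (C = (-23887 - 44943)*(-93936 + (-52 + 2*(-1))) = -68830*(-93936 + (-52 - 2)) = -68830*(-93936 - 54) = -68830*(-93990) = 6469331700)
D = -136393/280518 (D = -136393*1/280518 = -136393/280518 ≈ -0.48622)
D + C = -136393/280518 + 6469331700 = 1814763989684207/280518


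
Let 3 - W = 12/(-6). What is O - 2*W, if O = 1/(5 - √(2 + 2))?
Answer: -29/3 ≈ -9.6667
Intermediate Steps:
W = 5 (W = 3 - 12/(-6) = 3 - 12*(-1)/6 = 3 - 1*(-2) = 3 + 2 = 5)
O = ⅓ (O = 1/(5 - √4) = 1/(5 - 1*2) = 1/(5 - 2) = 1/3 = ⅓ ≈ 0.33333)
O - 2*W = ⅓ - 2*5 = ⅓ - 10 = -29/3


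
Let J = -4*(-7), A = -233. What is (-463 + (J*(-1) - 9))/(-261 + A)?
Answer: 250/247 ≈ 1.0121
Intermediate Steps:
J = 28
(-463 + (J*(-1) - 9))/(-261 + A) = (-463 + (28*(-1) - 9))/(-261 - 233) = (-463 + (-28 - 9))/(-494) = (-463 - 37)*(-1/494) = -500*(-1/494) = 250/247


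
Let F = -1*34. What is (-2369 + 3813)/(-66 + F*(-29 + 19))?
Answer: 722/137 ≈ 5.2701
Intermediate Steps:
F = -34
(-2369 + 3813)/(-66 + F*(-29 + 19)) = (-2369 + 3813)/(-66 - 34*(-29 + 19)) = 1444/(-66 - 34*(-10)) = 1444/(-66 + 340) = 1444/274 = 1444*(1/274) = 722/137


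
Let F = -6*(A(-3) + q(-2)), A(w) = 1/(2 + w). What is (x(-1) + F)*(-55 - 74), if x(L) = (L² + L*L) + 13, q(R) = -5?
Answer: -6579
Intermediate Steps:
F = 36 (F = -6*(1/(2 - 3) - 5) = -6*(1/(-1) - 5) = -6*(-1 - 5) = -6*(-6) = 36)
x(L) = 13 + 2*L² (x(L) = (L² + L²) + 13 = 2*L² + 13 = 13 + 2*L²)
(x(-1) + F)*(-55 - 74) = ((13 + 2*(-1)²) + 36)*(-55 - 74) = ((13 + 2*1) + 36)*(-129) = ((13 + 2) + 36)*(-129) = (15 + 36)*(-129) = 51*(-129) = -6579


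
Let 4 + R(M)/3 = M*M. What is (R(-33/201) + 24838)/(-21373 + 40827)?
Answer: 111444277/87329006 ≈ 1.2761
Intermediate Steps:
R(M) = -12 + 3*M² (R(M) = -12 + 3*(M*M) = -12 + 3*M²)
(R(-33/201) + 24838)/(-21373 + 40827) = ((-12 + 3*(-33/201)²) + 24838)/(-21373 + 40827) = ((-12 + 3*(-33*1/201)²) + 24838)/19454 = ((-12 + 3*(-11/67)²) + 24838)*(1/19454) = ((-12 + 3*(121/4489)) + 24838)*(1/19454) = ((-12 + 363/4489) + 24838)*(1/19454) = (-53505/4489 + 24838)*(1/19454) = (111444277/4489)*(1/19454) = 111444277/87329006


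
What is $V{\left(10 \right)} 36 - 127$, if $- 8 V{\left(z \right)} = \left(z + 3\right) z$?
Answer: $-712$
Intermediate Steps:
$V{\left(z \right)} = - \frac{z \left(3 + z\right)}{8}$ ($V{\left(z \right)} = - \frac{\left(z + 3\right) z}{8} = - \frac{\left(3 + z\right) z}{8} = - \frac{z \left(3 + z\right)}{8}$)
$V{\left(10 \right)} 36 - 127 = \left(- \frac{1}{8}\right) 10 \left(3 + 10\right) 36 - 127 = \left(- \frac{1}{8}\right) 10 \cdot 13 \cdot 36 - 127 = \left(- \frac{65}{4}\right) 36 - 127 = -585 - 127 = -712$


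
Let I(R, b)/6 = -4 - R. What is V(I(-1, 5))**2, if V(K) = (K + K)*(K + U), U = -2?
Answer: 518400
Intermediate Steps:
I(R, b) = -24 - 6*R (I(R, b) = 6*(-4 - R) = -24 - 6*R)
V(K) = 2*K*(-2 + K) (V(K) = (K + K)*(K - 2) = (2*K)*(-2 + K) = 2*K*(-2 + K))
V(I(-1, 5))**2 = (2*(-24 - 6*(-1))*(-2 + (-24 - 6*(-1))))**2 = (2*(-24 + 6)*(-2 + (-24 + 6)))**2 = (2*(-18)*(-2 - 18))**2 = (2*(-18)*(-20))**2 = 720**2 = 518400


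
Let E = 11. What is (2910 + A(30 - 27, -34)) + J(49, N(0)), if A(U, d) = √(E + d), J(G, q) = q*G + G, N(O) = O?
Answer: 2959 + I*√23 ≈ 2959.0 + 4.7958*I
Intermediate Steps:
J(G, q) = G + G*q (J(G, q) = G*q + G = G + G*q)
A(U, d) = √(11 + d)
(2910 + A(30 - 27, -34)) + J(49, N(0)) = (2910 + √(11 - 34)) + 49*(1 + 0) = (2910 + √(-23)) + 49*1 = (2910 + I*√23) + 49 = 2959 + I*√23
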